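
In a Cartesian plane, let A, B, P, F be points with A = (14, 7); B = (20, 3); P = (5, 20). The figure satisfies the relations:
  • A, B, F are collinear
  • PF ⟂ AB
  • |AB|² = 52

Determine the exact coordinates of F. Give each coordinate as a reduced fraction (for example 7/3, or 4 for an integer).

1. F_x = 23/13  [[A, B, F are collinear ⇒ 4x+6y-98=0] ∩ [PF ⟂ AB ⇒ 6x-4y+50=0]]
2. F_y = 197/13  [[A, B, F are collinear ⇒ 4x+6y-98=0] ∩ [PF ⟂ AB ⇒ 6x-4y+50=0]]
   so F = (23/13, 197/13)

F = (23/13, 197/13)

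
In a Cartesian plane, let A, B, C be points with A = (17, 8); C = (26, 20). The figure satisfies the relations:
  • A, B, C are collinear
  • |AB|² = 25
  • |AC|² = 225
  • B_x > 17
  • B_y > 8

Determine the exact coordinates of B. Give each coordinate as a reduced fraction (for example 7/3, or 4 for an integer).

1. B_x = 20  [[A, B, C are collinear ⇒ 12x-9y-132=0] ∩ [|B−(17, 8)|²=25]]
2. B_y = 12  [[A, B, C are collinear ⇒ 12x-9y-132=0] ∩ [|B−(17, 8)|²=25]]
   so B = (20, 12)

B = (20, 12)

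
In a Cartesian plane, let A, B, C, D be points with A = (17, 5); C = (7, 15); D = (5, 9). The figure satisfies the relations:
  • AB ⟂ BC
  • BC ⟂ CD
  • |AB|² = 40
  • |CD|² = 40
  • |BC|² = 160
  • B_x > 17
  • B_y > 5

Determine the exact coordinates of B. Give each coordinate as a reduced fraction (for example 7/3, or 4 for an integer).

B = (19, 11)

1. B_x = 19  [[BC ⟂ CD ⇒ 2x+6y-104=0] ∩ [|B−(17, 5)|²=40]]
2. B_y = 11  [[BC ⟂ CD ⇒ 2x+6y-104=0] ∩ [|B−(17, 5)|²=40]]
   so B = (19, 11)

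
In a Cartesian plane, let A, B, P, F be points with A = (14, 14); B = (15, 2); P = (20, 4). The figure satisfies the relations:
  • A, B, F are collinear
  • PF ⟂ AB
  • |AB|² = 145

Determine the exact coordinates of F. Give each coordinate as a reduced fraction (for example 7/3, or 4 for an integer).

F = (2156/145, 518/145)

1. F_x = 2156/145  [[A, B, F are collinear ⇒ 12x+1y-182=0] ∩ [PF ⟂ AB ⇒ 1x-12y+28=0]]
2. F_y = 518/145  [[A, B, F are collinear ⇒ 12x+1y-182=0] ∩ [PF ⟂ AB ⇒ 1x-12y+28=0]]
   so F = (2156/145, 518/145)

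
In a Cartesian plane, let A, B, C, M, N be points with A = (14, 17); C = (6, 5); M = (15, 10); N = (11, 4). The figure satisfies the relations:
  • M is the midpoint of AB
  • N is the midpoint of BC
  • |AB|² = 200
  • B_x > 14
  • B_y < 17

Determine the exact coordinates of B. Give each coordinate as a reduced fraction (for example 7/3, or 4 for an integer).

1. B_x = 16  [B = 2·M−A = 2·(15, 10)−(14, 17)]
2. B_y = 3  [B = 2·M−A = 2·(15, 10)−(14, 17)]
   so B = (16, 3)

B = (16, 3)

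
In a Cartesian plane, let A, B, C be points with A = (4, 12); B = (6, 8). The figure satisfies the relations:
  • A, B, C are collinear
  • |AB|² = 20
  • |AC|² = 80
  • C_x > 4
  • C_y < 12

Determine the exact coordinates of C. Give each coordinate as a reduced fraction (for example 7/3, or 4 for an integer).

C = (8, 4)

1. C_x = 8  [[A, B, C are collinear ⇒ 4x+2y-40=0] ∩ [|C−(4, 12)|²=80]]
2. C_y = 4  [[A, B, C are collinear ⇒ 4x+2y-40=0] ∩ [|C−(4, 12)|²=80]]
   so C = (8, 4)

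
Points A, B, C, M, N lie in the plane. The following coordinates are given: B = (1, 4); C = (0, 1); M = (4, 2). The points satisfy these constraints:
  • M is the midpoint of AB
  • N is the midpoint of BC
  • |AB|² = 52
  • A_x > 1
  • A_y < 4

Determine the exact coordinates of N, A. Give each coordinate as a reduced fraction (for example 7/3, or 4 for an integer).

N = (1/2, 5/2)
A = (7, 0)

1. A_x = 7  [A = 2·M−B = 2·(4, 2)−(1, 4)]
2. A_y = 0  [A = 2·M−B = 2·(4, 2)−(1, 4)]
   so A = (7, 0)
3. N_x = 1/2  [2·N = B+C = (1, 4)+(0, 1)]
4. N_y = 5/2  [2·N = B+C = (1, 4)+(0, 1)]
   so N = (1/2, 5/2)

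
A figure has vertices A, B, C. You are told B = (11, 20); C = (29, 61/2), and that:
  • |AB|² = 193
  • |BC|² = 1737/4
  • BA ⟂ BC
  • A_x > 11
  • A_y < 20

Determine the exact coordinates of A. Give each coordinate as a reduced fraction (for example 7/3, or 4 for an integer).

1. A_x = 18  [[BA ⟂ BC ⇒ 18x+21/2y-408=0] ∩ [|A−(11, 20)|²=193]]
2. A_y = 8  [[BA ⟂ BC ⇒ 18x+21/2y-408=0] ∩ [|A−(11, 20)|²=193]]
   so A = (18, 8)

A = (18, 8)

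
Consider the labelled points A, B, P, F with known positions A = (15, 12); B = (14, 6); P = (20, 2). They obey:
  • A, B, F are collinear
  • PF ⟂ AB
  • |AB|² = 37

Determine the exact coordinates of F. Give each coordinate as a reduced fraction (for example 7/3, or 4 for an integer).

F = (500/37, 114/37)

1. F_x = 500/37  [[A, B, F are collinear ⇒ 6x-1y-78=0] ∩ [PF ⟂ AB ⇒ -1x-6y+32=0]]
2. F_y = 114/37  [[A, B, F are collinear ⇒ 6x-1y-78=0] ∩ [PF ⟂ AB ⇒ -1x-6y+32=0]]
   so F = (500/37, 114/37)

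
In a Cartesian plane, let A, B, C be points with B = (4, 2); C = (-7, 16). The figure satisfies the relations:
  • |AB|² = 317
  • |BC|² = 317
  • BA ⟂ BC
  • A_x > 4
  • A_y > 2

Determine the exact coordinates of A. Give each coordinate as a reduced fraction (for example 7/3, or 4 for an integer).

A = (18, 13)

1. A_x = 18  [[BA ⟂ BC ⇒ -11x+14y+16=0] ∩ [|A−(4, 2)|²=317]]
2. A_y = 13  [[BA ⟂ BC ⇒ -11x+14y+16=0] ∩ [|A−(4, 2)|²=317]]
   so A = (18, 13)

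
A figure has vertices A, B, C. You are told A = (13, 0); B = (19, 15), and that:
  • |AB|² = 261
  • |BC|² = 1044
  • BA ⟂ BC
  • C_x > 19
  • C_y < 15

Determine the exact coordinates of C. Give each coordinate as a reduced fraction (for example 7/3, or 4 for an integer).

C = (49, 3)

1. C_x = 49  [[BA ⟂ BC ⇒ -6x-15y+339=0] ∩ [|C−(19, 15)|²=1044]]
2. C_y = 3  [[BA ⟂ BC ⇒ -6x-15y+339=0] ∩ [|C−(19, 15)|²=1044]]
   so C = (49, 3)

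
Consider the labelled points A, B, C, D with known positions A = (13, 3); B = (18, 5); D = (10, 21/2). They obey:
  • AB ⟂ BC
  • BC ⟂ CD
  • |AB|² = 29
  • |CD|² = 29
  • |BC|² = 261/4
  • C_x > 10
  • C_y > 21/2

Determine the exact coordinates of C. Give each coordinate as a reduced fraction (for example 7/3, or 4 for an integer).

C = (15, 25/2)

1. C_x = 15  [[AB ⟂ BC ⇒ 5x+2y-100=0] ∩ [|C−(10, 21/2)|²=29]]
2. C_y = 25/2  [[AB ⟂ BC ⇒ 5x+2y-100=0] ∩ [|C−(10, 21/2)|²=29]]
   so C = (15, 25/2)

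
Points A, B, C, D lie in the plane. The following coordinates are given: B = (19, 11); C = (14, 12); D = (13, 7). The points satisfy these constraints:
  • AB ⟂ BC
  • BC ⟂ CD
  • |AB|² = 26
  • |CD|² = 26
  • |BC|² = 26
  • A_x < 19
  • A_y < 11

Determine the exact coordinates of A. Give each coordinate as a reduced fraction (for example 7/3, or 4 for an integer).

1. A_x = 18  [[AB ⟂ BC ⇒ 5x-1y-84=0] ∩ [|A−(19, 11)|²=26]]
2. A_y = 6  [[AB ⟂ BC ⇒ 5x-1y-84=0] ∩ [|A−(19, 11)|²=26]]
   so A = (18, 6)

A = (18, 6)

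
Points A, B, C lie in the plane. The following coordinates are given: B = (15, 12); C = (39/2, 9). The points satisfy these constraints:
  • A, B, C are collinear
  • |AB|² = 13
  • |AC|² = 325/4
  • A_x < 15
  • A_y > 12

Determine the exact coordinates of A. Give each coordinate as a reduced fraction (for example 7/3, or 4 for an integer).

A = (12, 14)

1. A_x = 12  [[A, B, C are collinear ⇒ 3x+9/2y-99=0] ∩ [|A−(15, 12)|²=13]]
2. A_y = 14  [[A, B, C are collinear ⇒ 3x+9/2y-99=0] ∩ [|A−(15, 12)|²=13]]
   so A = (12, 14)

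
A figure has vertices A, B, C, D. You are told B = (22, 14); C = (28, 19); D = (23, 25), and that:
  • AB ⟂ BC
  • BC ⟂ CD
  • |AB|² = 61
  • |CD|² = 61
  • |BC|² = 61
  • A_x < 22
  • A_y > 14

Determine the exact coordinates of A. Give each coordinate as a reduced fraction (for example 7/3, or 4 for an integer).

1. A_x = 17  [[AB ⟂ BC ⇒ -6x-5y+202=0] ∩ [|A−(22, 14)|²=61]]
2. A_y = 20  [[AB ⟂ BC ⇒ -6x-5y+202=0] ∩ [|A−(22, 14)|²=61]]
   so A = (17, 20)

A = (17, 20)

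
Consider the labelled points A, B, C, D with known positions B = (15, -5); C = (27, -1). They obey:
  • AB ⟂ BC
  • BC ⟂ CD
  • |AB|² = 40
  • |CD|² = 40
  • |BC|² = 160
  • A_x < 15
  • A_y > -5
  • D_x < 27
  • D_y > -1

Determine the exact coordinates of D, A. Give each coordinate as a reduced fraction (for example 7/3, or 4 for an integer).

D = (25, 5)
A = (13, 1)

1. D_x = 25  [[BC ⟂ CD ⇒ 12x+4y-320=0] ∩ [|D−(27, -1)|²=40]]
2. D_y = 5  [[BC ⟂ CD ⇒ 12x+4y-320=0] ∩ [|D−(27, -1)|²=40]]
   so D = (25, 5)
3. A_x = 13  [[AB ⟂ BC ⇒ -12x-4y+160=0] ∩ [|A−(15, -5)|²=40]]
4. A_y = 1  [[AB ⟂ BC ⇒ -12x-4y+160=0] ∩ [|A−(15, -5)|²=40]]
   so A = (13, 1)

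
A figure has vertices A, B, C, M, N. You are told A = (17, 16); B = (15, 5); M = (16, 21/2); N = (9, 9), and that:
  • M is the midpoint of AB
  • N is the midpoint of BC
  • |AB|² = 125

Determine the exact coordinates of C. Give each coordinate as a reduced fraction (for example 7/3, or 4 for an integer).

1. C_x = 3  [C = 2·N−B = 2·(9, 9)−(15, 5)]
2. C_y = 13  [C = 2·N−B = 2·(9, 9)−(15, 5)]
   so C = (3, 13)

C = (3, 13)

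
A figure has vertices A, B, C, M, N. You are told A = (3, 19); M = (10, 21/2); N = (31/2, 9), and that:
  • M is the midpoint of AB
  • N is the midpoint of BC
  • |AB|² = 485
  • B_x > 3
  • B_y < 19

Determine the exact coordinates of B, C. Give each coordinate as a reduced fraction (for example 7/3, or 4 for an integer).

1. B_x = 17  [B = 2·M−A = 2·(10, 21/2)−(3, 19)]
2. B_y = 2  [B = 2·M−A = 2·(10, 21/2)−(3, 19)]
   so B = (17, 2)
3. C_x = 14  [C = 2·N−B = 2·(31/2, 9)−(17, 2)]
4. C_y = 16  [C = 2·N−B = 2·(31/2, 9)−(17, 2)]
   so C = (14, 16)

B = (17, 2)
C = (14, 16)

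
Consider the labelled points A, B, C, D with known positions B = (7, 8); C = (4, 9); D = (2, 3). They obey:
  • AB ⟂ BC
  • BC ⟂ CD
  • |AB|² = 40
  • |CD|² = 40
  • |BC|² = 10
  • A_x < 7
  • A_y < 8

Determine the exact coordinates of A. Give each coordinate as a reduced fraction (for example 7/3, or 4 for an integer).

1. A_x = 5  [[AB ⟂ BC ⇒ 3x-1y-13=0] ∩ [|A−(7, 8)|²=40]]
2. A_y = 2  [[AB ⟂ BC ⇒ 3x-1y-13=0] ∩ [|A−(7, 8)|²=40]]
   so A = (5, 2)

A = (5, 2)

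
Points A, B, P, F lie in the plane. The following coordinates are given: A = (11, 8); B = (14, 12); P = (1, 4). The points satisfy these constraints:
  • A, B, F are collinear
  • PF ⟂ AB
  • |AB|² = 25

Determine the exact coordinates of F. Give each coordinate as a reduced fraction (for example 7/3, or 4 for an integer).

F = (137/25, 16/25)

1. F_x = 137/25  [[A, B, F are collinear ⇒ -4x+3y+20=0] ∩ [PF ⟂ AB ⇒ 3x+4y-19=0]]
2. F_y = 16/25  [[A, B, F are collinear ⇒ -4x+3y+20=0] ∩ [PF ⟂ AB ⇒ 3x+4y-19=0]]
   so F = (137/25, 16/25)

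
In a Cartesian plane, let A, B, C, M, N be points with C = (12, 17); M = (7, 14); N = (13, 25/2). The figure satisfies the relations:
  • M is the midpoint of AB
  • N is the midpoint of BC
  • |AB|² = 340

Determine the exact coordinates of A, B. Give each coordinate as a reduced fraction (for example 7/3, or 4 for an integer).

1. B_x = 14  [B = 2·N−C = 2·(13, 25/2)−(12, 17)]
2. B_y = 8  [B = 2·N−C = 2·(13, 25/2)−(12, 17)]
   so B = (14, 8)
3. A_x = 0  [A = 2·M−B = 2·(7, 14)−(14, 8)]
4. A_y = 20  [A = 2·M−B = 2·(7, 14)−(14, 8)]
   so A = (0, 20)

A = (0, 20)
B = (14, 8)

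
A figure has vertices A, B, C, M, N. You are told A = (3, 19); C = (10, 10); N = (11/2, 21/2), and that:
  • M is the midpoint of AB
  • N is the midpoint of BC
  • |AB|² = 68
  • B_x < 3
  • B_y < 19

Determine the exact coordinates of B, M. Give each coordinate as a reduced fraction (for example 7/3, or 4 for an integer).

B = (1, 11)
M = (2, 15)

1. B_x = 1  [B = 2·N−C = 2·(11/2, 21/2)−(10, 10)]
2. B_y = 11  [B = 2·N−C = 2·(11/2, 21/2)−(10, 10)]
   so B = (1, 11)
3. M_x = 2  [2·M = A+B = (3, 19)+(1, 11)]
4. M_y = 15  [2·M = A+B = (3, 19)+(1, 11)]
   so M = (2, 15)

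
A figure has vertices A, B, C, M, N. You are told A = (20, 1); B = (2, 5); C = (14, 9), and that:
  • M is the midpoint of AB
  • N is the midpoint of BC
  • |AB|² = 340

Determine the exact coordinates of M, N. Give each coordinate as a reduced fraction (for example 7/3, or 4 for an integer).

M = (11, 3)
N = (8, 7)

1. M_x = 11  [2·M = A+B = (20, 1)+(2, 5)]
2. M_y = 3  [2·M = A+B = (20, 1)+(2, 5)]
   so M = (11, 3)
3. N_x = 8  [2·N = B+C = (2, 5)+(14, 9)]
4. N_y = 7  [2·N = B+C = (2, 5)+(14, 9)]
   so N = (8, 7)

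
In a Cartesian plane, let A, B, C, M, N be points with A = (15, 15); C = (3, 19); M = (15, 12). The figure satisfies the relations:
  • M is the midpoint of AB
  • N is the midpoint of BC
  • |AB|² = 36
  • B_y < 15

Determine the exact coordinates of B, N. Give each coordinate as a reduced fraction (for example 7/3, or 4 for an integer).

1. B_x = 15  [B = 2·M−A = 2·(15, 12)−(15, 15)]
2. B_y = 9  [B = 2·M−A = 2·(15, 12)−(15, 15)]
   so B = (15, 9)
3. N_x = 9  [2·N = B+C = (15, 9)+(3, 19)]
4. N_y = 14  [2·N = B+C = (15, 9)+(3, 19)]
   so N = (9, 14)

B = (15, 9)
N = (9, 14)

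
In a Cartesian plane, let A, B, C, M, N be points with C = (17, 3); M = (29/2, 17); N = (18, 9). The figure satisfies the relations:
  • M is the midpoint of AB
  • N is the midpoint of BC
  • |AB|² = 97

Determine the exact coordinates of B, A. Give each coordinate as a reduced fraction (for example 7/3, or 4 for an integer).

B = (19, 15)
A = (10, 19)

1. B_x = 19  [B = 2·N−C = 2·(18, 9)−(17, 3)]
2. B_y = 15  [B = 2·N−C = 2·(18, 9)−(17, 3)]
   so B = (19, 15)
3. A_x = 10  [A = 2·M−B = 2·(29/2, 17)−(19, 15)]
4. A_y = 19  [A = 2·M−B = 2·(29/2, 17)−(19, 15)]
   so A = (10, 19)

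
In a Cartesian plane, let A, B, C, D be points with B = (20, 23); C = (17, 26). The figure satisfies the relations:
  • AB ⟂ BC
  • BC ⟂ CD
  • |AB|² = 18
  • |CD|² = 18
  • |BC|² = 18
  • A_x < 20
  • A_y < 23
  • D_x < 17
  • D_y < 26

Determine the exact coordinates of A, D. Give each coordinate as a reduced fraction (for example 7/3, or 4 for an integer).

A = (17, 20)
D = (14, 23)

1. A_x = 17  [[AB ⟂ BC ⇒ 3x-3y+9=0] ∩ [|A−(20, 23)|²=18]]
2. A_y = 20  [[AB ⟂ BC ⇒ 3x-3y+9=0] ∩ [|A−(20, 23)|²=18]]
   so A = (17, 20)
3. D_x = 14  [[BC ⟂ CD ⇒ -3x+3y-27=0] ∩ [|D−(17, 26)|²=18]]
4. D_y = 23  [[BC ⟂ CD ⇒ -3x+3y-27=0] ∩ [|D−(17, 26)|²=18]]
   so D = (14, 23)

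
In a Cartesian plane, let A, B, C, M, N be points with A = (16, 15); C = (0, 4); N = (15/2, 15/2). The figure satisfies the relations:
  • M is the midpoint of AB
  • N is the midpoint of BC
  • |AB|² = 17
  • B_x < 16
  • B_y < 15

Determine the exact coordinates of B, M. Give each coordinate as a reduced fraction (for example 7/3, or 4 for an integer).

B = (15, 11)
M = (31/2, 13)

1. B_x = 15  [B = 2·N−C = 2·(15/2, 15/2)−(0, 4)]
2. B_y = 11  [B = 2·N−C = 2·(15/2, 15/2)−(0, 4)]
   so B = (15, 11)
3. M_x = 31/2  [2·M = A+B = (16, 15)+(15, 11)]
4. M_y = 13  [2·M = A+B = (16, 15)+(15, 11)]
   so M = (31/2, 13)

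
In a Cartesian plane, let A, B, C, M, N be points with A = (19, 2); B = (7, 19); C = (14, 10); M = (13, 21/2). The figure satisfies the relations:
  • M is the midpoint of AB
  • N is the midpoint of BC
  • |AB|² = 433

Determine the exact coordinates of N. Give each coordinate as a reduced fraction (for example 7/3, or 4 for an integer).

1. N_x = 21/2  [2·N = B+C = (7, 19)+(14, 10)]
2. N_y = 29/2  [2·N = B+C = (7, 19)+(14, 10)]
   so N = (21/2, 29/2)

N = (21/2, 29/2)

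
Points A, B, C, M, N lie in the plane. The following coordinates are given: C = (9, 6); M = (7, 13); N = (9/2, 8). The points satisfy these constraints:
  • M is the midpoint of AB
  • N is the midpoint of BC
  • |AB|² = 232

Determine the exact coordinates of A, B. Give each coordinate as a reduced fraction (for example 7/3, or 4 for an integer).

A = (14, 16)
B = (0, 10)

1. B_x = 0  [B = 2·N−C = 2·(9/2, 8)−(9, 6)]
2. B_y = 10  [B = 2·N−C = 2·(9/2, 8)−(9, 6)]
   so B = (0, 10)
3. A_x = 14  [A = 2·M−B = 2·(7, 13)−(0, 10)]
4. A_y = 16  [A = 2·M−B = 2·(7, 13)−(0, 10)]
   so A = (14, 16)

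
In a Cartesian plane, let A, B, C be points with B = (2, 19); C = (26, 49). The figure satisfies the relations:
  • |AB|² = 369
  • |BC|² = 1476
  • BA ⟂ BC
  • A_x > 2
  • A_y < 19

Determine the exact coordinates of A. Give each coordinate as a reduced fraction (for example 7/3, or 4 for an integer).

1. A_x = 17  [[BA ⟂ BC ⇒ 24x+30y-618=0] ∩ [|A−(2, 19)|²=369]]
2. A_y = 7  [[BA ⟂ BC ⇒ 24x+30y-618=0] ∩ [|A−(2, 19)|²=369]]
   so A = (17, 7)

A = (17, 7)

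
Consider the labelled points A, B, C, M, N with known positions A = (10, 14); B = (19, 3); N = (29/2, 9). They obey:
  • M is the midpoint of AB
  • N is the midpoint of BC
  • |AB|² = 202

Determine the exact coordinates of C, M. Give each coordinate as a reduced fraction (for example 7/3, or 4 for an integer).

1. M_x = 29/2  [2·M = A+B = (10, 14)+(19, 3)]
2. M_y = 17/2  [2·M = A+B = (10, 14)+(19, 3)]
   so M = (29/2, 17/2)
3. C_x = 10  [C = 2·N−B = 2·(29/2, 9)−(19, 3)]
4. C_y = 15  [C = 2·N−B = 2·(29/2, 9)−(19, 3)]
   so C = (10, 15)

C = (10, 15)
M = (29/2, 17/2)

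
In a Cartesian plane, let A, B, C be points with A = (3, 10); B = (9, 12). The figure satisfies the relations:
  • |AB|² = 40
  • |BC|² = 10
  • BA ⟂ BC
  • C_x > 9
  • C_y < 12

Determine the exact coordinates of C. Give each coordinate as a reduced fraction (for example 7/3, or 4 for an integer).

1. C_x = 10  [[BA ⟂ BC ⇒ -6x-2y+78=0] ∩ [|C−(9, 12)|²=10]]
2. C_y = 9  [[BA ⟂ BC ⇒ -6x-2y+78=0] ∩ [|C−(9, 12)|²=10]]
   so C = (10, 9)

C = (10, 9)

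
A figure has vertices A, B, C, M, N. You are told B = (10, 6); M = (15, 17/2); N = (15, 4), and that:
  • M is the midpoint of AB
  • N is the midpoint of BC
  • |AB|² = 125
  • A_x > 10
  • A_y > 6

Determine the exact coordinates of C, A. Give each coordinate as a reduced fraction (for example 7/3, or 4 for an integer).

1. A_x = 20  [A = 2·M−B = 2·(15, 17/2)−(10, 6)]
2. A_y = 11  [A = 2·M−B = 2·(15, 17/2)−(10, 6)]
   so A = (20, 11)
3. C_x = 20  [C = 2·N−B = 2·(15, 4)−(10, 6)]
4. C_y = 2  [C = 2·N−B = 2·(15, 4)−(10, 6)]
   so C = (20, 2)

C = (20, 2)
A = (20, 11)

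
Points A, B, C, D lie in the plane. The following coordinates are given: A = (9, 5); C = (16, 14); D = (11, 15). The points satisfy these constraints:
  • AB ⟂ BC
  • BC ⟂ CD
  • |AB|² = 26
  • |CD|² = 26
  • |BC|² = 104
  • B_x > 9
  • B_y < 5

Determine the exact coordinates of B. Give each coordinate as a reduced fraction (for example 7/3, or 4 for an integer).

B = (14, 4)

1. B_x = 14  [[BC ⟂ CD ⇒ 5x-1y-66=0] ∩ [|B−(9, 5)|²=26]]
2. B_y = 4  [[BC ⟂ CD ⇒ 5x-1y-66=0] ∩ [|B−(9, 5)|²=26]]
   so B = (14, 4)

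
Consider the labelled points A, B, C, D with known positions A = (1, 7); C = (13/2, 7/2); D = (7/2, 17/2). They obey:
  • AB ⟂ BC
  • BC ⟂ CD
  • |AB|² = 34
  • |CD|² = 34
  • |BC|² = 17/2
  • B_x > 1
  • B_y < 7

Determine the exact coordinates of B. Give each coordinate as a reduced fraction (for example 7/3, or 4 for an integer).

B = (4, 2)

1. B_x = 4  [[BC ⟂ CD ⇒ 3x-5y-2=0] ∩ [|B−(1, 7)|²=34]]
2. B_y = 2  [[BC ⟂ CD ⇒ 3x-5y-2=0] ∩ [|B−(1, 7)|²=34]]
   so B = (4, 2)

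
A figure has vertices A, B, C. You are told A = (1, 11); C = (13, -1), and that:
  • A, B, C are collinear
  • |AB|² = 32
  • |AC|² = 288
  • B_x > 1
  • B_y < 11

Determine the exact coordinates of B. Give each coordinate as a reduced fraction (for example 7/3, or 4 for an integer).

1. B_x = 5  [[A, B, C are collinear ⇒ -12x-12y+144=0] ∩ [|B−(1, 11)|²=32]]
2. B_y = 7  [[A, B, C are collinear ⇒ -12x-12y+144=0] ∩ [|B−(1, 11)|²=32]]
   so B = (5, 7)

B = (5, 7)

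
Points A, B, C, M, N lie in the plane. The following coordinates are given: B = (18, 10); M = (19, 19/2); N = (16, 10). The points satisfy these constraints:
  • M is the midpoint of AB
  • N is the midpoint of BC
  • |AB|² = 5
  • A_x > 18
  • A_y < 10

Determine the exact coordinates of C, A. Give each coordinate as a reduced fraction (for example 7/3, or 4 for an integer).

C = (14, 10)
A = (20, 9)

1. A_x = 20  [A = 2·M−B = 2·(19, 19/2)−(18, 10)]
2. A_y = 9  [A = 2·M−B = 2·(19, 19/2)−(18, 10)]
   so A = (20, 9)
3. C_x = 14  [C = 2·N−B = 2·(16, 10)−(18, 10)]
4. C_y = 10  [C = 2·N−B = 2·(16, 10)−(18, 10)]
   so C = (14, 10)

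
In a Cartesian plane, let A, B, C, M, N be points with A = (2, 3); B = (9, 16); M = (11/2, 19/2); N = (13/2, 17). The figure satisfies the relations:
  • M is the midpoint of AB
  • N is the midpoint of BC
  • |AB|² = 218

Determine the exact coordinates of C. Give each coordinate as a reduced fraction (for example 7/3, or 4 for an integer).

1. C_x = 4  [C = 2·N−B = 2·(13/2, 17)−(9, 16)]
2. C_y = 18  [C = 2·N−B = 2·(13/2, 17)−(9, 16)]
   so C = (4, 18)

C = (4, 18)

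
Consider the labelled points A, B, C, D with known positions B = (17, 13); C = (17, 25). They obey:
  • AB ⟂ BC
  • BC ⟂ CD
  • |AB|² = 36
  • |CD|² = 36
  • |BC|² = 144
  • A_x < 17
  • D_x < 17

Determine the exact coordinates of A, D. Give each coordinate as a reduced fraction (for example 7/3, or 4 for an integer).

1. A_x = 11  [[AB ⟂ BC ⇒ -12y+156=0] ∩ [|A−(17, 13)|²=36]]
2. A_y = 13  [[AB ⟂ BC ⇒ -12y+156=0] ∩ [|A−(17, 13)|²=36]]
   so A = (11, 13)
3. D_x = 11  [[BC ⟂ CD ⇒ 12y-300=0] ∩ [|D−(17, 25)|²=36]]
4. D_y = 25  [[BC ⟂ CD ⇒ 12y-300=0] ∩ [|D−(17, 25)|²=36]]
   so D = (11, 25)

A = (11, 13)
D = (11, 25)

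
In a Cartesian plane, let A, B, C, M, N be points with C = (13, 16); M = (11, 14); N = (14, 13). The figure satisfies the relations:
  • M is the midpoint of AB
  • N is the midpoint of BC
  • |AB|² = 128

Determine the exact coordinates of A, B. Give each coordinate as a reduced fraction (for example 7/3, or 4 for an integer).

1. B_x = 15  [B = 2·N−C = 2·(14, 13)−(13, 16)]
2. B_y = 10  [B = 2·N−C = 2·(14, 13)−(13, 16)]
   so B = (15, 10)
3. A_x = 7  [A = 2·M−B = 2·(11, 14)−(15, 10)]
4. A_y = 18  [A = 2·M−B = 2·(11, 14)−(15, 10)]
   so A = (7, 18)

A = (7, 18)
B = (15, 10)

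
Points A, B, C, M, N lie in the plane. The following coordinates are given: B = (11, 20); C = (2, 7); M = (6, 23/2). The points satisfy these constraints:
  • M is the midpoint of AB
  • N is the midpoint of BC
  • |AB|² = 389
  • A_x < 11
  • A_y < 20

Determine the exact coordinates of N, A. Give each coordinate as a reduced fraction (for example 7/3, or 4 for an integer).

N = (13/2, 27/2)
A = (1, 3)

1. A_x = 1  [A = 2·M−B = 2·(6, 23/2)−(11, 20)]
2. A_y = 3  [A = 2·M−B = 2·(6, 23/2)−(11, 20)]
   so A = (1, 3)
3. N_x = 13/2  [2·N = B+C = (11, 20)+(2, 7)]
4. N_y = 27/2  [2·N = B+C = (11, 20)+(2, 7)]
   so N = (13/2, 27/2)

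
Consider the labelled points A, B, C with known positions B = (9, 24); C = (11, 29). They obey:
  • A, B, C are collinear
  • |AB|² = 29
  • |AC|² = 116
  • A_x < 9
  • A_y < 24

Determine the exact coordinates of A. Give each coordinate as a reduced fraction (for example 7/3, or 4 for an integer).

1. A_x = 7  [[A, B, C are collinear ⇒ -5x+2y-3=0] ∩ [|A−(9, 24)|²=29]]
2. A_y = 19  [[A, B, C are collinear ⇒ -5x+2y-3=0] ∩ [|A−(9, 24)|²=29]]
   so A = (7, 19)

A = (7, 19)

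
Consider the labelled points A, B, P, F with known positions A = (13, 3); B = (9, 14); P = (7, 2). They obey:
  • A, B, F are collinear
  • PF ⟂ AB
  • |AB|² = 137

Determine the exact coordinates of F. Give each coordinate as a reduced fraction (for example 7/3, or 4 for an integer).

F = (1729/137, 554/137)

1. F_x = 1729/137  [[A, B, F are collinear ⇒ -11x-4y+155=0] ∩ [PF ⟂ AB ⇒ -4x+11y+6=0]]
2. F_y = 554/137  [[A, B, F are collinear ⇒ -11x-4y+155=0] ∩ [PF ⟂ AB ⇒ -4x+11y+6=0]]
   so F = (1729/137, 554/137)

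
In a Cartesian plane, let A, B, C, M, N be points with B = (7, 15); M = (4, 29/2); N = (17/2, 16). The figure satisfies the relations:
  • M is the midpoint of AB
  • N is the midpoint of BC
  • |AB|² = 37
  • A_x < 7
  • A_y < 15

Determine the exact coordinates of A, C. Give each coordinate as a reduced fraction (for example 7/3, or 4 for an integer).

A = (1, 14)
C = (10, 17)

1. A_x = 1  [A = 2·M−B = 2·(4, 29/2)−(7, 15)]
2. A_y = 14  [A = 2·M−B = 2·(4, 29/2)−(7, 15)]
   so A = (1, 14)
3. C_x = 10  [C = 2·N−B = 2·(17/2, 16)−(7, 15)]
4. C_y = 17  [C = 2·N−B = 2·(17/2, 16)−(7, 15)]
   so C = (10, 17)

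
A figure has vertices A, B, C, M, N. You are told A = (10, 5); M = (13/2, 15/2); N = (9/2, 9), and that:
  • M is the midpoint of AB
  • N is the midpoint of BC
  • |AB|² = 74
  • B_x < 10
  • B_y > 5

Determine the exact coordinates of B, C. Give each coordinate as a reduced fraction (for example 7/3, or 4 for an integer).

B = (3, 10)
C = (6, 8)

1. B_x = 3  [B = 2·M−A = 2·(13/2, 15/2)−(10, 5)]
2. B_y = 10  [B = 2·M−A = 2·(13/2, 15/2)−(10, 5)]
   so B = (3, 10)
3. C_x = 6  [C = 2·N−B = 2·(9/2, 9)−(3, 10)]
4. C_y = 8  [C = 2·N−B = 2·(9/2, 9)−(3, 10)]
   so C = (6, 8)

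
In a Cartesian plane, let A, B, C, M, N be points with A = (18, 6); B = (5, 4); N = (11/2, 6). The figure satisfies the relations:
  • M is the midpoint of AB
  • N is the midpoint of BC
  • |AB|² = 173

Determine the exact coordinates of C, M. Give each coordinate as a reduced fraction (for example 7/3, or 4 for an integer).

1. M_x = 23/2  [2·M = A+B = (18, 6)+(5, 4)]
2. M_y = 5  [2·M = A+B = (18, 6)+(5, 4)]
   so M = (23/2, 5)
3. C_x = 6  [C = 2·N−B = 2·(11/2, 6)−(5, 4)]
4. C_y = 8  [C = 2·N−B = 2·(11/2, 6)−(5, 4)]
   so C = (6, 8)

C = (6, 8)
M = (23/2, 5)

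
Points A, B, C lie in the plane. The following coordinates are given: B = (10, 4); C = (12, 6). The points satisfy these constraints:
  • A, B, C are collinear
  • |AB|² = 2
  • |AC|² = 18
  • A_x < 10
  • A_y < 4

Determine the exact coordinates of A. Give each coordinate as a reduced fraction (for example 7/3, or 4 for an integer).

A = (9, 3)

1. A_x = 9  [[A, B, C are collinear ⇒ -2x+2y+12=0] ∩ [|A−(10, 4)|²=2]]
2. A_y = 3  [[A, B, C are collinear ⇒ -2x+2y+12=0] ∩ [|A−(10, 4)|²=2]]
   so A = (9, 3)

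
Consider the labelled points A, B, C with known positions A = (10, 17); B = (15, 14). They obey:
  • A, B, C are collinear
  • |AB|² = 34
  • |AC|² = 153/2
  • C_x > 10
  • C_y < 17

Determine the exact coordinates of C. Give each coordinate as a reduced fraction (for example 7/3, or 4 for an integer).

C = (35/2, 25/2)

1. C_x = 35/2  [[A, B, C are collinear ⇒ 3x+5y-115=0] ∩ [|C−(10, 17)|²=153/2]]
2. C_y = 25/2  [[A, B, C are collinear ⇒ 3x+5y-115=0] ∩ [|C−(10, 17)|²=153/2]]
   so C = (35/2, 25/2)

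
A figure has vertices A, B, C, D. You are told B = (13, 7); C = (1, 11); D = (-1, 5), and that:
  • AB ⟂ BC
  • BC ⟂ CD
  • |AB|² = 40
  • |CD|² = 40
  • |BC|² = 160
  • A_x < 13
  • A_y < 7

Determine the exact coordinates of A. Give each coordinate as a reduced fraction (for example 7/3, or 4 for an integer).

1. A_x = 11  [[AB ⟂ BC ⇒ 12x-4y-128=0] ∩ [|A−(13, 7)|²=40]]
2. A_y = 1  [[AB ⟂ BC ⇒ 12x-4y-128=0] ∩ [|A−(13, 7)|²=40]]
   so A = (11, 1)

A = (11, 1)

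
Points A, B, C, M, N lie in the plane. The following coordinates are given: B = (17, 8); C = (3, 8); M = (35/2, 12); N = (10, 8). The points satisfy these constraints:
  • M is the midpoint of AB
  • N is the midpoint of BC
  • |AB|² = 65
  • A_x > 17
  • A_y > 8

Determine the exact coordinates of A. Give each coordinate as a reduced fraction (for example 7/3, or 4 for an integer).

1. A_x = 18  [A = 2·M−B = 2·(35/2, 12)−(17, 8)]
2. A_y = 16  [A = 2·M−B = 2·(35/2, 12)−(17, 8)]
   so A = (18, 16)

A = (18, 16)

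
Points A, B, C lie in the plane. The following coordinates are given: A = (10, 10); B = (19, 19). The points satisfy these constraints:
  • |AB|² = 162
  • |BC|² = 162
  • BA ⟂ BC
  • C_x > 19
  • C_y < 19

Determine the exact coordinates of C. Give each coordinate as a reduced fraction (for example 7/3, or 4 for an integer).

C = (28, 10)

1. C_x = 28  [[BA ⟂ BC ⇒ -9x-9y+342=0] ∩ [|C−(19, 19)|²=162]]
2. C_y = 10  [[BA ⟂ BC ⇒ -9x-9y+342=0] ∩ [|C−(19, 19)|²=162]]
   so C = (28, 10)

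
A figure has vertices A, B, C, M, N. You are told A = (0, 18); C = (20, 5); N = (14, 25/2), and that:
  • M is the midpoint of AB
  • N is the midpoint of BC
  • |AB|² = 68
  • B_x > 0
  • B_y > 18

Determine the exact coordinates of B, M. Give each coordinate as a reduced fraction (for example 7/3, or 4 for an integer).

1. B_x = 8  [B = 2·N−C = 2·(14, 25/2)−(20, 5)]
2. B_y = 20  [B = 2·N−C = 2·(14, 25/2)−(20, 5)]
   so B = (8, 20)
3. M_x = 4  [2·M = A+B = (0, 18)+(8, 20)]
4. M_y = 19  [2·M = A+B = (0, 18)+(8, 20)]
   so M = (4, 19)

B = (8, 20)
M = (4, 19)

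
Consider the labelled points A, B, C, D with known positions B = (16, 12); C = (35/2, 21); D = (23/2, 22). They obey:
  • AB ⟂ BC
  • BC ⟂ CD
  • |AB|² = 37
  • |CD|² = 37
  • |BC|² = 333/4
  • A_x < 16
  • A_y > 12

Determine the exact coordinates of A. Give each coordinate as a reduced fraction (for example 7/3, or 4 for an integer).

1. A_x = 10  [[AB ⟂ BC ⇒ -3/2x-9y+132=0] ∩ [|A−(16, 12)|²=37]]
2. A_y = 13  [[AB ⟂ BC ⇒ -3/2x-9y+132=0] ∩ [|A−(16, 12)|²=37]]
   so A = (10, 13)

A = (10, 13)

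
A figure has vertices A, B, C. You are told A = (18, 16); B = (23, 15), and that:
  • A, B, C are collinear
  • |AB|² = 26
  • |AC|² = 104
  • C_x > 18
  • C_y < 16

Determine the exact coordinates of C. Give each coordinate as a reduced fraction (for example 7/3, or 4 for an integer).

C = (28, 14)

1. C_x = 28  [[A, B, C are collinear ⇒ 1x+5y-98=0] ∩ [|C−(18, 16)|²=104]]
2. C_y = 14  [[A, B, C are collinear ⇒ 1x+5y-98=0] ∩ [|C−(18, 16)|²=104]]
   so C = (28, 14)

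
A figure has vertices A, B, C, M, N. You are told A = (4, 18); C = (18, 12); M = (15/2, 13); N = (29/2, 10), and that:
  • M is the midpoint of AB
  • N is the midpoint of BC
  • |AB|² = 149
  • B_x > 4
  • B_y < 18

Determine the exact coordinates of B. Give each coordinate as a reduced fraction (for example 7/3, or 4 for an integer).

B = (11, 8)

1. B_x = 11  [B = 2·M−A = 2·(15/2, 13)−(4, 18)]
2. B_y = 8  [B = 2·M−A = 2·(15/2, 13)−(4, 18)]
   so B = (11, 8)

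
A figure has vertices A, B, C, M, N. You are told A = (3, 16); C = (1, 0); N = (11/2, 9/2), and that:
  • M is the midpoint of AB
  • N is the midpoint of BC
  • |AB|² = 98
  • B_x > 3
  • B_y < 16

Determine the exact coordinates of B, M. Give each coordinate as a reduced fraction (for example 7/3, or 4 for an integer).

1. B_x = 10  [B = 2·N−C = 2·(11/2, 9/2)−(1, 0)]
2. B_y = 9  [B = 2·N−C = 2·(11/2, 9/2)−(1, 0)]
   so B = (10, 9)
3. M_x = 13/2  [2·M = A+B = (3, 16)+(10, 9)]
4. M_y = 25/2  [2·M = A+B = (3, 16)+(10, 9)]
   so M = (13/2, 25/2)

B = (10, 9)
M = (13/2, 25/2)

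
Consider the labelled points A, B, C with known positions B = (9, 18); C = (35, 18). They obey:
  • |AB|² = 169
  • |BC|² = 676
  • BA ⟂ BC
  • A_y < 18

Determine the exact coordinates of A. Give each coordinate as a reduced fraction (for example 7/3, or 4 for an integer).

A = (9, 5)

1. A_x = 9  [[BA ⟂ BC ⇒ 26x-234=0] ∩ [|A−(9, 18)|²=169]]
2. A_y = 5  [[BA ⟂ BC ⇒ 26x-234=0] ∩ [|A−(9, 18)|²=169]]
   so A = (9, 5)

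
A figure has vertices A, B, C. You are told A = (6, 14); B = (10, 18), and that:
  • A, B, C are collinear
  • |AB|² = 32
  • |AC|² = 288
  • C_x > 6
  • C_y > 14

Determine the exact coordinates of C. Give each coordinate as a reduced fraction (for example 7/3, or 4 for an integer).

1. C_x = 18  [[A, B, C are collinear ⇒ -4x+4y-32=0] ∩ [|C−(6, 14)|²=288]]
2. C_y = 26  [[A, B, C are collinear ⇒ -4x+4y-32=0] ∩ [|C−(6, 14)|²=288]]
   so C = (18, 26)

C = (18, 26)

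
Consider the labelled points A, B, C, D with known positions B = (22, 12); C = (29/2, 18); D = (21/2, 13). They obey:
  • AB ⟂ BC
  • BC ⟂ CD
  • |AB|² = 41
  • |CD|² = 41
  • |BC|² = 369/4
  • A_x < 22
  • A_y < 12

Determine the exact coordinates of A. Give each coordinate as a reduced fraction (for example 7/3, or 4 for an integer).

1. A_x = 18  [[AB ⟂ BC ⇒ 15/2x-6y-93=0] ∩ [|A−(22, 12)|²=41]]
2. A_y = 7  [[AB ⟂ BC ⇒ 15/2x-6y-93=0] ∩ [|A−(22, 12)|²=41]]
   so A = (18, 7)

A = (18, 7)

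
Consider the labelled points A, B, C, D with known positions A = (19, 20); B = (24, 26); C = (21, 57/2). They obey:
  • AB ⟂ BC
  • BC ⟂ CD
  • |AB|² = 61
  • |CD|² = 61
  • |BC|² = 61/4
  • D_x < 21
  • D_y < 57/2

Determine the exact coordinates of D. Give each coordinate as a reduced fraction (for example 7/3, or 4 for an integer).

1. D_x = 16  [[BC ⟂ CD ⇒ -3x+5/2y-33/4=0] ∩ [|D−(21, 57/2)|²=61]]
2. D_y = 45/2  [[BC ⟂ CD ⇒ -3x+5/2y-33/4=0] ∩ [|D−(21, 57/2)|²=61]]
   so D = (16, 45/2)

D = (16, 45/2)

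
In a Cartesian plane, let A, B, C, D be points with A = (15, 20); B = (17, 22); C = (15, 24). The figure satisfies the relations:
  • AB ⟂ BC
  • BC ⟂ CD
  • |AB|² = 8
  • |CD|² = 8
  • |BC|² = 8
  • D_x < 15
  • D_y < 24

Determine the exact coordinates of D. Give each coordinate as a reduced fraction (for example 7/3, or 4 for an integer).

1. D_x = 13  [[BC ⟂ CD ⇒ -2x+2y-18=0] ∩ [|D−(15, 24)|²=8]]
2. D_y = 22  [[BC ⟂ CD ⇒ -2x+2y-18=0] ∩ [|D−(15, 24)|²=8]]
   so D = (13, 22)

D = (13, 22)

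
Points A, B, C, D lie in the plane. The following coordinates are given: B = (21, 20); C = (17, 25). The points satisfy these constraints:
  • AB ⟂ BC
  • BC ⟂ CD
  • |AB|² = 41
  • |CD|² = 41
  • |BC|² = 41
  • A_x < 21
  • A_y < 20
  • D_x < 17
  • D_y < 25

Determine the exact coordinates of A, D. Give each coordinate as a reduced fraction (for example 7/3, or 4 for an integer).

A = (16, 16)
D = (12, 21)

1. A_x = 16  [[AB ⟂ BC ⇒ 4x-5y+16=0] ∩ [|A−(21, 20)|²=41]]
2. A_y = 16  [[AB ⟂ BC ⇒ 4x-5y+16=0] ∩ [|A−(21, 20)|²=41]]
   so A = (16, 16)
3. D_x = 12  [[BC ⟂ CD ⇒ -4x+5y-57=0] ∩ [|D−(17, 25)|²=41]]
4. D_y = 21  [[BC ⟂ CD ⇒ -4x+5y-57=0] ∩ [|D−(17, 25)|²=41]]
   so D = (12, 21)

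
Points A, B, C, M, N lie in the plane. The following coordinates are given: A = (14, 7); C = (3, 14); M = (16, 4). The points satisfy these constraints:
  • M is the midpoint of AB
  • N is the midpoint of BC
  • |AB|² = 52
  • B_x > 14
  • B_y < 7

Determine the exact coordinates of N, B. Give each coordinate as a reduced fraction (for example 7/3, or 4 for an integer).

1. B_x = 18  [B = 2·M−A = 2·(16, 4)−(14, 7)]
2. B_y = 1  [B = 2·M−A = 2·(16, 4)−(14, 7)]
   so B = (18, 1)
3. N_x = 21/2  [2·N = B+C = (18, 1)+(3, 14)]
4. N_y = 15/2  [2·N = B+C = (18, 1)+(3, 14)]
   so N = (21/2, 15/2)

N = (21/2, 15/2)
B = (18, 1)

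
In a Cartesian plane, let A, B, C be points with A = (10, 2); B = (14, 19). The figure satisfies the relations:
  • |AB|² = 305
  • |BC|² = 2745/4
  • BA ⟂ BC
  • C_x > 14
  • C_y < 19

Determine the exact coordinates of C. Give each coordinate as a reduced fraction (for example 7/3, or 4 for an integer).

C = (79/2, 13)

1. C_x = 79/2  [[BA ⟂ BC ⇒ -4x-17y+379=0] ∩ [|C−(14, 19)|²=2745/4]]
2. C_y = 13  [[BA ⟂ BC ⇒ -4x-17y+379=0] ∩ [|C−(14, 19)|²=2745/4]]
   so C = (79/2, 13)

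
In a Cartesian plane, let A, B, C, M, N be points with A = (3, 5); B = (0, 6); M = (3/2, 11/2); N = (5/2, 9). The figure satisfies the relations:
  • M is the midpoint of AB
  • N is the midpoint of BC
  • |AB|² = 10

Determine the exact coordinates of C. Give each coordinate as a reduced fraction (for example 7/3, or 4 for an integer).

C = (5, 12)

1. C_x = 5  [C = 2·N−B = 2·(5/2, 9)−(0, 6)]
2. C_y = 12  [C = 2·N−B = 2·(5/2, 9)−(0, 6)]
   so C = (5, 12)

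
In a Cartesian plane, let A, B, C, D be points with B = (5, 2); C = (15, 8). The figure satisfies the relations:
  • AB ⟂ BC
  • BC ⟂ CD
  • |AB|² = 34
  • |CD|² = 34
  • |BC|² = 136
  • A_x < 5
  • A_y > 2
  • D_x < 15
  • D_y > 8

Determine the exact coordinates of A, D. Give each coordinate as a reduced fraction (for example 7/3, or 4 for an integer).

A = (2, 7)
D = (12, 13)

1. A_x = 2  [[AB ⟂ BC ⇒ -10x-6y+62=0] ∩ [|A−(5, 2)|²=34]]
2. A_y = 7  [[AB ⟂ BC ⇒ -10x-6y+62=0] ∩ [|A−(5, 2)|²=34]]
   so A = (2, 7)
3. D_x = 12  [[BC ⟂ CD ⇒ 10x+6y-198=0] ∩ [|D−(15, 8)|²=34]]
4. D_y = 13  [[BC ⟂ CD ⇒ 10x+6y-198=0] ∩ [|D−(15, 8)|²=34]]
   so D = (12, 13)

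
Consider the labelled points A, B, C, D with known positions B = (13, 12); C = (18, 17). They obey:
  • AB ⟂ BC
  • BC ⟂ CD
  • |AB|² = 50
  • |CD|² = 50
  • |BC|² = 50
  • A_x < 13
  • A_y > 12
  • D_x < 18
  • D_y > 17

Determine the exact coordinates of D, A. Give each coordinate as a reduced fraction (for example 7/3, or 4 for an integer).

1. D_x = 13  [[BC ⟂ CD ⇒ 5x+5y-175=0] ∩ [|D−(18, 17)|²=50]]
2. D_y = 22  [[BC ⟂ CD ⇒ 5x+5y-175=0] ∩ [|D−(18, 17)|²=50]]
   so D = (13, 22)
3. A_x = 8  [[AB ⟂ BC ⇒ -5x-5y+125=0] ∩ [|A−(13, 12)|²=50]]
4. A_y = 17  [[AB ⟂ BC ⇒ -5x-5y+125=0] ∩ [|A−(13, 12)|²=50]]
   so A = (8, 17)

D = (13, 22)
A = (8, 17)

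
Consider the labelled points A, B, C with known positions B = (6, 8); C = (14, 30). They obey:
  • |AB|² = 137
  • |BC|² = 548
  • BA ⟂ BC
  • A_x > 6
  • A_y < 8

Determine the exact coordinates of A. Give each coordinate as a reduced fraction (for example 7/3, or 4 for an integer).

A = (17, 4)

1. A_x = 17  [[BA ⟂ BC ⇒ 8x+22y-224=0] ∩ [|A−(6, 8)|²=137]]
2. A_y = 4  [[BA ⟂ BC ⇒ 8x+22y-224=0] ∩ [|A−(6, 8)|²=137]]
   so A = (17, 4)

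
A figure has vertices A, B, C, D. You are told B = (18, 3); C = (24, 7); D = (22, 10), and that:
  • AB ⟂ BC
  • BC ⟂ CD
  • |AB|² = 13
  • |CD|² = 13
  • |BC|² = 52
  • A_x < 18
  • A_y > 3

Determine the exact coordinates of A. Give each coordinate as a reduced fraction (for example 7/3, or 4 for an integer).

A = (16, 6)

1. A_x = 16  [[AB ⟂ BC ⇒ -6x-4y+120=0] ∩ [|A−(18, 3)|²=13]]
2. A_y = 6  [[AB ⟂ BC ⇒ -6x-4y+120=0] ∩ [|A−(18, 3)|²=13]]
   so A = (16, 6)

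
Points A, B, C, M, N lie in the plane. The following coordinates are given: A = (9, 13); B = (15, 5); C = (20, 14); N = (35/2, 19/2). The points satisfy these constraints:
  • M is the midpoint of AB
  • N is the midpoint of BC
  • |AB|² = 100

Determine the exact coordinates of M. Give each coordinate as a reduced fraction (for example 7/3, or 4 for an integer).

M = (12, 9)

1. M_x = 12  [2·M = A+B = (9, 13)+(15, 5)]
2. M_y = 9  [2·M = A+B = (9, 13)+(15, 5)]
   so M = (12, 9)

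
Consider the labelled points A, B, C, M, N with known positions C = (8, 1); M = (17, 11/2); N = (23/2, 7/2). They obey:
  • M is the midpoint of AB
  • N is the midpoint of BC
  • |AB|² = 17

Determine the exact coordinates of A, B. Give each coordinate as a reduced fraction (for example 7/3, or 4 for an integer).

1. B_x = 15  [B = 2·N−C = 2·(23/2, 7/2)−(8, 1)]
2. B_y = 6  [B = 2·N−C = 2·(23/2, 7/2)−(8, 1)]
   so B = (15, 6)
3. A_x = 19  [A = 2·M−B = 2·(17, 11/2)−(15, 6)]
4. A_y = 5  [A = 2·M−B = 2·(17, 11/2)−(15, 6)]
   so A = (19, 5)

A = (19, 5)
B = (15, 6)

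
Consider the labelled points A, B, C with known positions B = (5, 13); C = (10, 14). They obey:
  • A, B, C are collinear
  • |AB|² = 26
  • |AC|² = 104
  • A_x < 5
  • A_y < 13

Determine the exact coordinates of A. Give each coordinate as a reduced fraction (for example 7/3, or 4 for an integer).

1. A_x = 0  [[A, B, C are collinear ⇒ -1x+5y-60=0] ∩ [|A−(5, 13)|²=26]]
2. A_y = 12  [[A, B, C are collinear ⇒ -1x+5y-60=0] ∩ [|A−(5, 13)|²=26]]
   so A = (0, 12)

A = (0, 12)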